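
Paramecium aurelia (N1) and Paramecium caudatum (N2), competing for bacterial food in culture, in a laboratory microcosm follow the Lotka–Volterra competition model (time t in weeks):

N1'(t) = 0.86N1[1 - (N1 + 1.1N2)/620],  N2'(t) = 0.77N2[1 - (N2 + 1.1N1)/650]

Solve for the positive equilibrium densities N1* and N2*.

Setting both brackets to zero gives the nullclines N1 + 1.1N2 = 620 and 1.1N1 + N2 = 650.
Substituting N2 = 650 - 1.1N1 into the first: N1(1 - 1.1·1.1) = 620 - 1.1·650.
So N1* = -95/-0.21 = 452, and then N2* = 650 - 1.1·452 = 152.

N1* ≈ 452, N2* ≈ 152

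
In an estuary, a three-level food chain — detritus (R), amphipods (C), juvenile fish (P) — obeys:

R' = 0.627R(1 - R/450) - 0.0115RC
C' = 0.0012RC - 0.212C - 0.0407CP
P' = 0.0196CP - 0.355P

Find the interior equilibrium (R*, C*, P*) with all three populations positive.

R* ≈ 301, C* ≈ 18.1, P* ≈ 3.65

From dP/dt = 0: 0.0196C* = 0.355, so C* = 18.1.
From dR/dt = 0: 0.627(1 - R*/450) = 0.0115·18.1, giving R* = 450·(1 - 0.332) = 301.
From dC/dt = 0: 0.0012·301 - 0.212 = 0.0407P*, so P* = 0.149/0.0407 = 3.65.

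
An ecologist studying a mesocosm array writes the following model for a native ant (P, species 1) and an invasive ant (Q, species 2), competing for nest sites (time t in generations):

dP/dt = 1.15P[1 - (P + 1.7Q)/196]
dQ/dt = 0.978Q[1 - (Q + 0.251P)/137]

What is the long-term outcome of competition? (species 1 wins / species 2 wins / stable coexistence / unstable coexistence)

Compare the nullcline intercepts: K1/α12 = 196/1.7 = 115 < K2 = 137; K2/α21 = 137/0.251 = 546 > K1 = 196.
Since the inequalities point opposite ways, species 2 can invade but species 1 cannot.

species 2 excludes species 1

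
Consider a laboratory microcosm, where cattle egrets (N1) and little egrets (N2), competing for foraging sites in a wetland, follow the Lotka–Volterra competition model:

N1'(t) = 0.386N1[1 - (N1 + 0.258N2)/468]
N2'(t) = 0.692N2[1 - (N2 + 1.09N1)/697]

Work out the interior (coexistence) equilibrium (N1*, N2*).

Setting both brackets to zero gives the nullclines N1 + 0.258N2 = 468 and 1.09N1 + N2 = 697.
Substituting N2 = 697 - 1.09N1 into the first: N1(1 - 0.258·1.09) = 468 - 0.258·697.
So N1* = 288/0.719 = 401, and then N2* = 697 - 1.09·401 = 260.

N1* ≈ 401, N2* ≈ 260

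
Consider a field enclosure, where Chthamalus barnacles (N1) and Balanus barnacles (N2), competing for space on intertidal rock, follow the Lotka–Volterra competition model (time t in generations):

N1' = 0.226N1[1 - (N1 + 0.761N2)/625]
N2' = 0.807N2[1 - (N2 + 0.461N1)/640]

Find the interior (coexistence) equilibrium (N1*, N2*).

N1* ≈ 213, N2* ≈ 542

Setting both brackets to zero gives the nullclines N1 + 0.761N2 = 625 and 0.461N1 + N2 = 640.
Substituting N2 = 640 - 0.461N1 into the first: N1(1 - 0.761·0.461) = 625 - 0.761·640.
So N1* = 138/0.649 = 213, and then N2* = 640 - 0.461·213 = 542.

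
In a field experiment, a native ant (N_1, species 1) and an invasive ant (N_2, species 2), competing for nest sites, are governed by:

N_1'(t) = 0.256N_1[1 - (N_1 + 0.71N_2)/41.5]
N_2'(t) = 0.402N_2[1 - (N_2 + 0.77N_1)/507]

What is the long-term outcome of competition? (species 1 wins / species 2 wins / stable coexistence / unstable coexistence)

Compare the nullcline intercepts: K1/α12 = 41.5/0.71 = 58.5 < K2 = 507; K2/α21 = 507/0.77 = 658 > K1 = 41.5.
Since the inequalities point opposite ways, species 2 can invade but species 1 cannot.

species 2 excludes species 1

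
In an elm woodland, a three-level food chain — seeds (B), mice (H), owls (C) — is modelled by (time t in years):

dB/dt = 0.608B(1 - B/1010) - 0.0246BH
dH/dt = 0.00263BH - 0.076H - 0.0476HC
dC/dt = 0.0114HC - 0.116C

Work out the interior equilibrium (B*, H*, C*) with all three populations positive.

B* ≈ 594, H* ≈ 10.2, C* ≈ 31.2

From dC/dt = 0: 0.0114H* = 0.116, so H* = 10.2.
From dB/dt = 0: 0.608(1 - B*/1010) = 0.0246·10.2, giving B* = 1010·(1 - 0.412) = 594.
From dH/dt = 0: 0.00263·594 - 0.076 = 0.0476C*, so C* = 1.49/0.0476 = 31.2.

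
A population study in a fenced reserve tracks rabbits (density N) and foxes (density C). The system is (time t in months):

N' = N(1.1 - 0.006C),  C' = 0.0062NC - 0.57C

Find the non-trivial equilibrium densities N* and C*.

Set dC/dt = 0 with C > 0: 0.0062N - 0.57 = 0, so N* = 0.57/0.0062 = 91.9.
Set dN/dt = 0 with N > 0: 1.1 - 0.006C = 0, so C* = 1.1/0.006 = 183.

N* ≈ 91.9, C* ≈ 183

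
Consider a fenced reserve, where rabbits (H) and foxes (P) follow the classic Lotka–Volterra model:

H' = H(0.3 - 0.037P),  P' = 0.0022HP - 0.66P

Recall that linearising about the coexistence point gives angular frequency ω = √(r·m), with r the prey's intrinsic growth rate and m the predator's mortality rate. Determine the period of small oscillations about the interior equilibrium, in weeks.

T ≈ 14.1 weeks

Here r = 0.3 and m = 0.66, so r·m = 0.198.
ω = √0.198 = 0.445 per week, hence T = 2π/ω ≈ 14.1 weeks.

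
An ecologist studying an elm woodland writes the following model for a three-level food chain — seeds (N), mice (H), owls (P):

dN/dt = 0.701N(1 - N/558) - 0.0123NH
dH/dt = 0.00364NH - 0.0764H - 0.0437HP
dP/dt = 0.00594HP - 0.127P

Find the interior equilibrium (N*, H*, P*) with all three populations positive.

From dP/dt = 0: 0.00594H* = 0.127, so H* = 21.4.
From dN/dt = 0: 0.701(1 - N*/558) = 0.0123·21.4, giving N* = 558·(1 - 0.375) = 349.
From dH/dt = 0: 0.00364·349 - 0.0764 = 0.0437P*, so P* = 1.19/0.0437 = 27.3.

N* ≈ 349, H* ≈ 21.4, P* ≈ 27.3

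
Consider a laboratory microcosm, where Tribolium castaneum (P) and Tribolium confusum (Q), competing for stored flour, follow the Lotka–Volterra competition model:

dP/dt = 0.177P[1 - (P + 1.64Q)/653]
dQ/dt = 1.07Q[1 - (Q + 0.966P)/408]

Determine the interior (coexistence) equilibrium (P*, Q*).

Setting both brackets to zero gives the nullclines P + 1.64Q = 653 and 0.966P + Q = 408.
Substituting Q = 408 - 0.966P into the first: P(1 - 1.64·0.966) = 653 - 1.64·408.
So P* = -16.1/-0.584 = 27.6, and then Q* = 408 - 0.966·27.6 = 381.

P* ≈ 27.6, Q* ≈ 381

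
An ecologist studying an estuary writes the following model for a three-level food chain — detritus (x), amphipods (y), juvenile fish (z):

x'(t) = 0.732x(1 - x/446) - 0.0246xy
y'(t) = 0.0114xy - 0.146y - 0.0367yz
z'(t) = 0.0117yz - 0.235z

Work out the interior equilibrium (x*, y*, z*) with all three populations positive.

x* ≈ 145, y* ≈ 20.1, z* ≈ 41

From dz/dt = 0: 0.0117y* = 0.235, so y* = 20.1.
From dx/dt = 0: 0.732(1 - x*/446) = 0.0246·20.1, giving x* = 446·(1 - 0.675) = 145.
From dy/dt = 0: 0.0114·145 - 0.146 = 0.0367z*, so z* = 1.51/0.0367 = 41.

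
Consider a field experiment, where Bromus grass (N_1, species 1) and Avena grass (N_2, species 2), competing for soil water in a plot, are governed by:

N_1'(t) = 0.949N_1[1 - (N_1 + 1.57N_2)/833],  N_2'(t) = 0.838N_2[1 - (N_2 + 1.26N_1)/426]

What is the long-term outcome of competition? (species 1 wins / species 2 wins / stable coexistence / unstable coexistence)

species 1 excludes species 2

Compare the nullcline intercepts: K1/α12 = 833/1.57 = 531 > K2 = 426; K2/α21 = 426/1.26 = 338 < K1 = 833.
Since the inequalities point opposite ways, species 1 can invade but species 2 cannot.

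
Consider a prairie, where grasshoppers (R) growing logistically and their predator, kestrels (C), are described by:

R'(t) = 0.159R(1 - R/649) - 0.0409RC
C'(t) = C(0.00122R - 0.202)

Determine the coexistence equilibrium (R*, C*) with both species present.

From dC/dt = 0 with C > 0: 0.00122R* = 0.202, so R* = 166.
Substitute into dR/dt = 0: 0.159(1 - 166/649) = 0.0409C*.
The bracket is 0.745, giving C* = 0.118/0.0409 = 2.9.

R* ≈ 166, C* ≈ 2.9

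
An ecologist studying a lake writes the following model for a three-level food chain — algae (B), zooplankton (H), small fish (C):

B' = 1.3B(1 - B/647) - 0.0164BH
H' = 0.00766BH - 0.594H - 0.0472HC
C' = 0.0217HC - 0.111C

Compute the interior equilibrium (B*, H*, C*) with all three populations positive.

From dC/dt = 0: 0.0217H* = 0.111, so H* = 5.12.
From dB/dt = 0: 1.3(1 - B*/647) = 0.0164·5.12, giving B* = 647·(1 - 0.0645) = 605.
From dH/dt = 0: 0.00766·605 - 0.594 = 0.0472C*, so C* = 4.04/0.0472 = 85.6.

B* ≈ 605, H* ≈ 5.12, C* ≈ 85.6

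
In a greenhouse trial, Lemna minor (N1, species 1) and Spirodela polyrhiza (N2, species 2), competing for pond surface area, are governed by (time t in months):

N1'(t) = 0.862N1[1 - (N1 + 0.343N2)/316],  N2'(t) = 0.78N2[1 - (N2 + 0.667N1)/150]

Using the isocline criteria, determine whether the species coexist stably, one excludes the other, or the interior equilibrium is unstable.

Compare the nullcline intercepts: K1/α12 = 316/0.343 = 921 > K2 = 150; K2/α21 = 150/0.667 = 225 < K1 = 316.
Since the inequalities point opposite ways, species 1 can invade but species 2 cannot.

species 1 excludes species 2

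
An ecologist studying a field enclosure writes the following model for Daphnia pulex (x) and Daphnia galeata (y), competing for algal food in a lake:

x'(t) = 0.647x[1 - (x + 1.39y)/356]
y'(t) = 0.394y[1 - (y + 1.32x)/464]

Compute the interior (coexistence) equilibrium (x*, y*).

Setting both brackets to zero gives the nullclines x + 1.39y = 356 and 1.32x + y = 464.
Substituting y = 464 - 1.32x into the first: x(1 - 1.39·1.32) = 356 - 1.39·464.
So x* = -289/-0.835 = 346, and then y* = 464 - 1.32·346 = 7.09.

x* ≈ 346, y* ≈ 7.09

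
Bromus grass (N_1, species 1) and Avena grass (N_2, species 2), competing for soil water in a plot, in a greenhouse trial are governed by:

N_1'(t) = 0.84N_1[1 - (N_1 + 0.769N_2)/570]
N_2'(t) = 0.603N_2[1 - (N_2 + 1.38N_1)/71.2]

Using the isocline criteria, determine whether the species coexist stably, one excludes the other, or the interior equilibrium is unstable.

species 1 excludes species 2

Compare the nullcline intercepts: K1/α12 = 570/0.769 = 741 > K2 = 71.2; K2/α21 = 71.2/1.38 = 51.6 < K1 = 570.
Since the inequalities point opposite ways, species 1 can invade but species 2 cannot.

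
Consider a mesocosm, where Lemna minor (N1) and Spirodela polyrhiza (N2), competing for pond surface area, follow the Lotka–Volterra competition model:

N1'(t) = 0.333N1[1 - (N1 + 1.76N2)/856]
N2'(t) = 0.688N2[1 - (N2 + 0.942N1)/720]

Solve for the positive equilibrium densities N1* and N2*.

Setting both brackets to zero gives the nullclines N1 + 1.76N2 = 856 and 0.942N1 + N2 = 720.
Substituting N2 = 720 - 0.942N1 into the first: N1(1 - 1.76·0.942) = 856 - 1.76·720.
So N1* = -411/-0.658 = 625, and then N2* = 720 - 0.942·625 = 131.

N1* ≈ 625, N2* ≈ 131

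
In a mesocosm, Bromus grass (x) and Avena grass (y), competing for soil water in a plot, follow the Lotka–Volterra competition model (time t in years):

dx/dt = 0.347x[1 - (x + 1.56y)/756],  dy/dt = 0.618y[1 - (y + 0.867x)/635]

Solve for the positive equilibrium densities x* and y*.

Setting both brackets to zero gives the nullclines x + 1.56y = 756 and 0.867x + y = 635.
Substituting y = 635 - 0.867x into the first: x(1 - 1.56·0.867) = 756 - 1.56·635.
So x* = -235/-0.353 = 665, and then y* = 635 - 0.867·665 = 58.

x* ≈ 665, y* ≈ 58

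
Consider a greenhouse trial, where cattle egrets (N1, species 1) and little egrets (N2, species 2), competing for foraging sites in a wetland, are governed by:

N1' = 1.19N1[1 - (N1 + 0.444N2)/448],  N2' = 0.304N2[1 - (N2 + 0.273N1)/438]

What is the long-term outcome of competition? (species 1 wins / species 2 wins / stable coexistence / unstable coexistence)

Compare the nullcline intercepts: K1/α12 = 448/0.444 = 1010 > K2 = 438; K2/α21 = 438/0.273 = 1600 > K1 = 448.
Since both inequalities hold, each species can invade when rare, so the interior equilibrium is stable.

stable coexistence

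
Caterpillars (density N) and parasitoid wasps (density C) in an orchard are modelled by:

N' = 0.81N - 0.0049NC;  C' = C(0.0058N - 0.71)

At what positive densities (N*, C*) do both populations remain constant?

N* ≈ 122, C* ≈ 165

Set dC/dt = 0 with C > 0: 0.0058N - 0.71 = 0, so N* = 0.71/0.0058 = 122.
Set dN/dt = 0 with N > 0: 0.81 - 0.0049C = 0, so C* = 0.81/0.0049 = 165.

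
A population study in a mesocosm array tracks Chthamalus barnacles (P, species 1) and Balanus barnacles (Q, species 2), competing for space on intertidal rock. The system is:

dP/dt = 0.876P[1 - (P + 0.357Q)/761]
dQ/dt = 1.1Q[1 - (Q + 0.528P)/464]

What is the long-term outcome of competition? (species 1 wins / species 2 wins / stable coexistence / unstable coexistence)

stable coexistence

Compare the nullcline intercepts: K1/α12 = 761/0.357 = 2130 > K2 = 464; K2/α21 = 464/0.528 = 879 > K1 = 761.
Since both inequalities hold, each species can invade when rare, so the interior equilibrium is stable.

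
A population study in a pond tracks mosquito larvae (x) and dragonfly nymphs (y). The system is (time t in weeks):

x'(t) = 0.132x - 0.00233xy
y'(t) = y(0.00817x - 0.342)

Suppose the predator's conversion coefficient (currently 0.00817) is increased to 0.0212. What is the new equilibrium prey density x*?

At the interior fixed point, setting dy/dt = 0 with y > 0 fixes x* = (predator death rate)/(xy coefficient) — independent of the other coefficients.
With the change, x* = 0.342/0.0212 = 16.1; it falls from 41.9.

x* ≈ 16.1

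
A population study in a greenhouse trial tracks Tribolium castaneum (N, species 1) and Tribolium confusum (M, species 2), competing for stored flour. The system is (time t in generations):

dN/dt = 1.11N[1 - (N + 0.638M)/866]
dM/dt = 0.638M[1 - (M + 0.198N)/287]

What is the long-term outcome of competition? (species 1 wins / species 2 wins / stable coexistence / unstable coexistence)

stable coexistence

Compare the nullcline intercepts: K1/α12 = 866/0.638 = 1360 > K2 = 287; K2/α21 = 287/0.198 = 1450 > K1 = 866.
Since both inequalities hold, each species can invade when rare, so the interior equilibrium is stable.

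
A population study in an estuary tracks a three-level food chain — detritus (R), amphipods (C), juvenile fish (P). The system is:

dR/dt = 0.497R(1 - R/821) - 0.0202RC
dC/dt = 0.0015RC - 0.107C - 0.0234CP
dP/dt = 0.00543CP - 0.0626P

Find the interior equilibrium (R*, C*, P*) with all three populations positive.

R* ≈ 436, C* ≈ 11.5, P* ≈ 23.4

From dP/dt = 0: 0.00543C* = 0.0626, so C* = 11.5.
From dR/dt = 0: 0.497(1 - R*/821) = 0.0202·11.5, giving R* = 821·(1 - 0.469) = 436.
From dC/dt = 0: 0.0015·436 - 0.107 = 0.0234P*, so P* = 0.547/0.0234 = 23.4.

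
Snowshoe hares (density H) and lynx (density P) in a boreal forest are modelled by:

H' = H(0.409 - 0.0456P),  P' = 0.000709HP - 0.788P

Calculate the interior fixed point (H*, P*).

H* ≈ 1110, P* ≈ 8.97

Set dP/dt = 0 with P > 0: 0.000709H - 0.788 = 0, so H* = 0.788/0.000709 = 1110.
Set dH/dt = 0 with H > 0: 0.409 - 0.0456P = 0, so P* = 0.409/0.0456 = 8.97.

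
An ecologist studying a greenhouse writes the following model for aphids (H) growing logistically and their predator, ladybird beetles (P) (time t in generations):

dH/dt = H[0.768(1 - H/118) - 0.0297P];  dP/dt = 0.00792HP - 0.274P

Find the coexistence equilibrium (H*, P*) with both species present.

H* ≈ 34.6, P* ≈ 18.3

From dP/dt = 0 with P > 0: 0.00792H* = 0.274, so H* = 34.6.
Substitute into dH/dt = 0: 0.768(1 - 34.6/118) = 0.0297P*.
The bracket is 0.707, giving P* = 0.543/0.0297 = 18.3.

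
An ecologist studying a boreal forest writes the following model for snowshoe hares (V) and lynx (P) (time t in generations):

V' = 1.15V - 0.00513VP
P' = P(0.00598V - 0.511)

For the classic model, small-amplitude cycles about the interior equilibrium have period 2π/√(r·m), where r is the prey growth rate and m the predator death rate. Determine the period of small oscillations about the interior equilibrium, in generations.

Here r = 1.15 and m = 0.511, so r·m = 0.588.
ω = √0.588 = 0.767 per generation, hence T = 2π/ω ≈ 8.2 generations.

T ≈ 8.2 generations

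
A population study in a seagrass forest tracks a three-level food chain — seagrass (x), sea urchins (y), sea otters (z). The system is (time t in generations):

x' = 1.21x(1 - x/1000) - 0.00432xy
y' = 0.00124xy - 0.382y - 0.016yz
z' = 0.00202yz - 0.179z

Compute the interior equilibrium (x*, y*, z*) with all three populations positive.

x* ≈ 684, y* ≈ 88.6, z* ≈ 29.1

From dz/dt = 0: 0.00202y* = 0.179, so y* = 88.6.
From dx/dt = 0: 1.21(1 - x*/1000) = 0.00432·88.6, giving x* = 1000·(1 - 0.316) = 684.
From dy/dt = 0: 0.00124·684 - 0.382 = 0.016z*, so z* = 0.466/0.016 = 29.1.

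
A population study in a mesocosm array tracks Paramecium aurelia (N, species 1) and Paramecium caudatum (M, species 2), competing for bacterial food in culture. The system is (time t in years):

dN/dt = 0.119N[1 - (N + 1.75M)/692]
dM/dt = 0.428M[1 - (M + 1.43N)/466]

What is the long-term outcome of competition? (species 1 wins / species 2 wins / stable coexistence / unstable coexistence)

unstable coexistence (outcome depends on initial conditions)

Compare the nullcline intercepts: K1/α12 = 692/1.75 = 395 < K2 = 466; K2/α21 = 466/1.43 = 326 < K1 = 692.
Since both are reversed, neither can invade when rare; the interior point is a saddle.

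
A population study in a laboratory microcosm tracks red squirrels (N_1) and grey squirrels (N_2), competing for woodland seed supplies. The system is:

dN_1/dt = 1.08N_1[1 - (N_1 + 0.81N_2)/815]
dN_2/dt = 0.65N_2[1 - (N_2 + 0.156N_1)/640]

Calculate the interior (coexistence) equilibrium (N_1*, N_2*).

Setting both brackets to zero gives the nullclines N_1 + 0.81N_2 = 815 and 0.156N_1 + N_2 = 640.
Substituting N_2 = 640 - 0.156N_1 into the first: N_1(1 - 0.81·0.156) = 815 - 0.81·640.
So N_1* = 297/0.874 = 339, and then N_2* = 640 - 0.156·339 = 587.

N_1* ≈ 339, N_2* ≈ 587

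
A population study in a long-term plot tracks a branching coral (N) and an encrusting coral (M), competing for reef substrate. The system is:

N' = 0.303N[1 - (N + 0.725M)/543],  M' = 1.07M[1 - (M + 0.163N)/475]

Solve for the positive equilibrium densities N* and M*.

Setting both brackets to zero gives the nullclines N + 0.725M = 543 and 0.163N + M = 475.
Substituting M = 475 - 0.163N into the first: N(1 - 0.725·0.163) = 543 - 0.725·475.
So N* = 199/0.882 = 225, and then M* = 475 - 0.163·225 = 438.

N* ≈ 225, M* ≈ 438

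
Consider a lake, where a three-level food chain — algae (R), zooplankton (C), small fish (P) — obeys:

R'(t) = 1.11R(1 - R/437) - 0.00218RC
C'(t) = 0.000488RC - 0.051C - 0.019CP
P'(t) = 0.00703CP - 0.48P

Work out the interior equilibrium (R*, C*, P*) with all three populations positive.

R* ≈ 378, C* ≈ 68.3, P* ≈ 7.03

From dP/dt = 0: 0.00703C* = 0.48, so C* = 68.3.
From dR/dt = 0: 1.11(1 - R*/437) = 0.00218·68.3, giving R* = 437·(1 - 0.134) = 378.
From dC/dt = 0: 0.000488·378 - 0.051 = 0.019P*, so P* = 0.134/0.019 = 7.03.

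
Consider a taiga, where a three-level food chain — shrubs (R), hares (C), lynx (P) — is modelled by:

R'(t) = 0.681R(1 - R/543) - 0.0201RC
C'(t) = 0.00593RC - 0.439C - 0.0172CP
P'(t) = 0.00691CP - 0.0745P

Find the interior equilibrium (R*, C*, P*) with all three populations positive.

From dP/dt = 0: 0.00691C* = 0.0745, so C* = 10.8.
From dR/dt = 0: 0.681(1 - R*/543) = 0.0201·10.8, giving R* = 543·(1 - 0.318) = 370.
From dC/dt = 0: 0.00593·370 - 0.439 = 0.0172P*, so P* = 1.76/0.0172 = 102.

R* ≈ 370, C* ≈ 10.8, P* ≈ 102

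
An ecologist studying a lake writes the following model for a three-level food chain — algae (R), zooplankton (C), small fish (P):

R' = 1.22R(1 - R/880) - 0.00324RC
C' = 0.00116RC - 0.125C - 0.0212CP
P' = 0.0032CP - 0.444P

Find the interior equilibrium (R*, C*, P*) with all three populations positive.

R* ≈ 556, C* ≈ 139, P* ≈ 24.5

From dP/dt = 0: 0.0032C* = 0.444, so C* = 139.
From dR/dt = 0: 1.22(1 - R*/880) = 0.00324·139, giving R* = 880·(1 - 0.368) = 556.
From dC/dt = 0: 0.00116·556 - 0.125 = 0.0212P*, so P* = 0.52/0.0212 = 24.5.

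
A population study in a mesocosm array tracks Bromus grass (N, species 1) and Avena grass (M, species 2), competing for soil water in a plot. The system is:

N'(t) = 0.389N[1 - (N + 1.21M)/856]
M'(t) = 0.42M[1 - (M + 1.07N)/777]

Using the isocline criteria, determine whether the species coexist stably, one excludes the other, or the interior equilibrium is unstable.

Compare the nullcline intercepts: K1/α12 = 856/1.21 = 707 < K2 = 777; K2/α21 = 777/1.07 = 726 < K1 = 856.
Since both are reversed, neither can invade when rare; the interior point is a saddle.

unstable coexistence (outcome depends on initial conditions)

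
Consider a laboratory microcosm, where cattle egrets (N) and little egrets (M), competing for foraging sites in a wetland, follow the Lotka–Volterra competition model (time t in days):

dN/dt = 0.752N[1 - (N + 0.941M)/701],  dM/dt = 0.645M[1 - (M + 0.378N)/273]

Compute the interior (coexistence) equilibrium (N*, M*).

N* ≈ 689, M* ≈ 12.5

Setting both brackets to zero gives the nullclines N + 0.941M = 701 and 0.378N + M = 273.
Substituting M = 273 - 0.378N into the first: N(1 - 0.941·0.378) = 701 - 0.941·273.
So N* = 444/0.644 = 689, and then M* = 273 - 0.378·689 = 12.5.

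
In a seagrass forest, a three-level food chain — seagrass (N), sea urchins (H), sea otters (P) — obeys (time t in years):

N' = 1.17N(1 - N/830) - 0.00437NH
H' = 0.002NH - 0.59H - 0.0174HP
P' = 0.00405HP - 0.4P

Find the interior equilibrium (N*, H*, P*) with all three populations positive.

From dP/dt = 0: 0.00405H* = 0.4, so H* = 98.8.
From dN/dt = 0: 1.17(1 - N*/830) = 0.00437·98.8, giving N* = 830·(1 - 0.369) = 524.
From dH/dt = 0: 0.002·524 - 0.59 = 0.0174P*, so P* = 0.458/0.0174 = 26.3.

N* ≈ 524, H* ≈ 98.8, P* ≈ 26.3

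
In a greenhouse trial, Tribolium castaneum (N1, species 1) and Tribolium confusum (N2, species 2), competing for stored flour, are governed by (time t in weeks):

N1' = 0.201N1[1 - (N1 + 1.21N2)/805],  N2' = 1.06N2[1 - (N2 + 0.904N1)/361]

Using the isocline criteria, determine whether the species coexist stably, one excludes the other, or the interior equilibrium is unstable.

Compare the nullcline intercepts: K1/α12 = 805/1.21 = 665 > K2 = 361; K2/α21 = 361/0.904 = 399 < K1 = 805.
Since the inequalities point opposite ways, species 1 can invade but species 2 cannot.

species 1 excludes species 2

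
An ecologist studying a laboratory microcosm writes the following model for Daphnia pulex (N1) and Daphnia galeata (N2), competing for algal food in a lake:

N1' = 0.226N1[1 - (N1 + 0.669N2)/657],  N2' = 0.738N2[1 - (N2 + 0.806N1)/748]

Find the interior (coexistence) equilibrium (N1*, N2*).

Setting both brackets to zero gives the nullclines N1 + 0.669N2 = 657 and 0.806N1 + N2 = 748.
Substituting N2 = 748 - 0.806N1 into the first: N1(1 - 0.669·0.806) = 657 - 0.669·748.
So N1* = 157/0.461 = 340, and then N2* = 748 - 0.806·340 = 474.

N1* ≈ 340, N2* ≈ 474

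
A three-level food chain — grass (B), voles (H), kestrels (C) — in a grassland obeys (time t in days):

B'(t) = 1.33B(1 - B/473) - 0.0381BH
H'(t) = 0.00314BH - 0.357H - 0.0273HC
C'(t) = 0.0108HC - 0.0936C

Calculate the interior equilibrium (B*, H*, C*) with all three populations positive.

B* ≈ 356, H* ≈ 8.67, C* ≈ 27.8

From dC/dt = 0: 0.0108H* = 0.0936, so H* = 8.67.
From dB/dt = 0: 1.33(1 - B*/473) = 0.0381·8.67, giving B* = 473·(1 - 0.248) = 356.
From dH/dt = 0: 0.00314·356 - 0.357 = 0.0273C*, so C* = 0.759/0.0273 = 27.8.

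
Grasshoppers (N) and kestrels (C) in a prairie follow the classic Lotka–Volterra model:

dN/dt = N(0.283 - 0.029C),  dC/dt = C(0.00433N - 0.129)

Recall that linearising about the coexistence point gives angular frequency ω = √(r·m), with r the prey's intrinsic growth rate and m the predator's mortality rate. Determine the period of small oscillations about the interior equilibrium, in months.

T ≈ 32.9 months

Here r = 0.283 and m = 0.129, so r·m = 0.0365.
ω = √0.0365 = 0.191 per month, hence T = 2π/ω ≈ 32.9 months.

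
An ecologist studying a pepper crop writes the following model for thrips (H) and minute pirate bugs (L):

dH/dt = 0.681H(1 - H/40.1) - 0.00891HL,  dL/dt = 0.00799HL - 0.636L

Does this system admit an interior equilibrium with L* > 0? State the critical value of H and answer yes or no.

The predator equation gives dL/dt > 0 only when H > 0.636/0.00799 = 79.6.
Without the predator, H → K = 40.1. Since 40.1 < 79.6, the predator cannot invade.

Threshold H = 79.6; K < 79.6, so no, the predator goes extinct.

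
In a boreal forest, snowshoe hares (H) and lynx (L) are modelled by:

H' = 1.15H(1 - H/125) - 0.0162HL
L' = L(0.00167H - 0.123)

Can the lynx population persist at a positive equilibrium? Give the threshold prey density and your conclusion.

The predator equation gives dL/dt > 0 only when H > 0.123/0.00167 = 73.7.
Without the predator, H → K = 125. Since 125 > 73.7, the predator can invade and persist.

Threshold H = 73.7; K > 73.7, so yes, the predator persists.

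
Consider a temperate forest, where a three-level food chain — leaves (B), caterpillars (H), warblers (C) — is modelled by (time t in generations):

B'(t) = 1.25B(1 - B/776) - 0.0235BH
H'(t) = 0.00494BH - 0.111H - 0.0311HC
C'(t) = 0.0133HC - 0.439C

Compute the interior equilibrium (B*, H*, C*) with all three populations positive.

B* ≈ 294, H* ≈ 33, C* ≈ 43.2

From dC/dt = 0: 0.0133H* = 0.439, so H* = 33.
From dB/dt = 0: 1.25(1 - B*/776) = 0.0235·33, giving B* = 776·(1 - 0.621) = 294.
From dH/dt = 0: 0.00494·294 - 0.111 = 0.0311C*, so C* = 1.34/0.0311 = 43.2.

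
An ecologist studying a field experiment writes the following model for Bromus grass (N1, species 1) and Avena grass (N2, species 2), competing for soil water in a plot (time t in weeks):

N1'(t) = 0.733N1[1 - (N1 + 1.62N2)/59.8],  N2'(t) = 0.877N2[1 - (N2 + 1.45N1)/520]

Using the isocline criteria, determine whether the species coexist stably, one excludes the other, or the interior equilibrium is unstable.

species 2 excludes species 1

Compare the nullcline intercepts: K1/α12 = 59.8/1.62 = 36.9 < K2 = 520; K2/α21 = 520/1.45 = 359 > K1 = 59.8.
Since the inequalities point opposite ways, species 2 can invade but species 1 cannot.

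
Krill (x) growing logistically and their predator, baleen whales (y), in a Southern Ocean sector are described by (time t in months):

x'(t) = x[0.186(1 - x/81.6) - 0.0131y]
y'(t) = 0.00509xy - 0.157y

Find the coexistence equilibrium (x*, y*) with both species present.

From dy/dt = 0 with y > 0: 0.00509x* = 0.157, so x* = 30.8.
Substitute into dx/dt = 0: 0.186(1 - 30.8/81.6) = 0.0131y*.
The bracket is 0.622, giving y* = 0.116/0.0131 = 8.83.

x* ≈ 30.8, y* ≈ 8.83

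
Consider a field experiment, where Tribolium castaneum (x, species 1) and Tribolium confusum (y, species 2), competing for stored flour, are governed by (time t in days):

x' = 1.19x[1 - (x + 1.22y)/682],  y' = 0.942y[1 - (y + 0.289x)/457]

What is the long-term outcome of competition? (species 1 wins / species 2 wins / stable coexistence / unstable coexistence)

stable coexistence

Compare the nullcline intercepts: K1/α12 = 682/1.22 = 559 > K2 = 457; K2/α21 = 457/0.289 = 1580 > K1 = 682.
Since both inequalities hold, each species can invade when rare, so the interior equilibrium is stable.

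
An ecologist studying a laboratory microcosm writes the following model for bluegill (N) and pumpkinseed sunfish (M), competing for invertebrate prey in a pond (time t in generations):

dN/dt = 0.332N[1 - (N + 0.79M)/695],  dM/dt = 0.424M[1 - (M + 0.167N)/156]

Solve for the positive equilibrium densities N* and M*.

Setting both brackets to zero gives the nullclines N + 0.79M = 695 and 0.167N + M = 156.
Substituting M = 156 - 0.167N into the first: N(1 - 0.79·0.167) = 695 - 0.79·156.
So N* = 572/0.868 = 659, and then M* = 156 - 0.167·659 = 46.

N* ≈ 659, M* ≈ 46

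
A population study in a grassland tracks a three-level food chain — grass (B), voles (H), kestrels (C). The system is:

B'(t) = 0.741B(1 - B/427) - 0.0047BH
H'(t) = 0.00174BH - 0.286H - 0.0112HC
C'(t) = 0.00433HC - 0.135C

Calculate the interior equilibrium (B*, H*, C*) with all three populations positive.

From dC/dt = 0: 0.00433H* = 0.135, so H* = 31.2.
From dB/dt = 0: 0.741(1 - B*/427) = 0.0047·31.2, giving B* = 427·(1 - 0.198) = 343.
From dH/dt = 0: 0.00174·343 - 0.286 = 0.0112C*, so C* = 0.31/0.0112 = 27.7.

B* ≈ 343, H* ≈ 31.2, C* ≈ 27.7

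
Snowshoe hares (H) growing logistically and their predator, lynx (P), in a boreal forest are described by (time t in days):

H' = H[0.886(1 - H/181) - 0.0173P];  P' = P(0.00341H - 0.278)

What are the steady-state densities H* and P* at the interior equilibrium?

From dP/dt = 0 with P > 0: 0.00341H* = 0.278, so H* = 81.5.
Substitute into dH/dt = 0: 0.886(1 - 81.5/181) = 0.0173P*.
The bracket is 0.55, giving P* = 0.487/0.0173 = 28.1.

H* ≈ 81.5, P* ≈ 28.1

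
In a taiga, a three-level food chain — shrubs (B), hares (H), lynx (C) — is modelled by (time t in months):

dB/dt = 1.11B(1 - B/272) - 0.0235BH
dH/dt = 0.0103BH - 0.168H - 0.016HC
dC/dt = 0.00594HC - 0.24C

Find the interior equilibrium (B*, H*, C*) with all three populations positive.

From dC/dt = 0: 0.00594H* = 0.24, so H* = 40.4.
From dB/dt = 0: 1.11(1 - B*/272) = 0.0235·40.4, giving B* = 272·(1 - 0.855) = 39.3.
From dH/dt = 0: 0.0103·39.3 - 0.168 = 0.016C*, so C* = 0.237/0.016 = 14.8.

B* ≈ 39.3, H* ≈ 40.4, C* ≈ 14.8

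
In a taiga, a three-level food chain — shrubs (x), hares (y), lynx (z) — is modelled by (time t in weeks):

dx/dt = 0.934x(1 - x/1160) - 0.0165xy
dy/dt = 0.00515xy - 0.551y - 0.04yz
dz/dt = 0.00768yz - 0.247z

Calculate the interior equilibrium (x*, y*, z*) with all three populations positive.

From dz/dt = 0: 0.00768y* = 0.247, so y* = 32.2.
From dx/dt = 0: 0.934(1 - x*/1160) = 0.0165·32.2, giving x* = 1160·(1 - 0.568) = 501.
From dy/dt = 0: 0.00515·501 - 0.551 = 0.04z*, so z* = 2.03/0.04 = 50.7.

x* ≈ 501, y* ≈ 32.2, z* ≈ 50.7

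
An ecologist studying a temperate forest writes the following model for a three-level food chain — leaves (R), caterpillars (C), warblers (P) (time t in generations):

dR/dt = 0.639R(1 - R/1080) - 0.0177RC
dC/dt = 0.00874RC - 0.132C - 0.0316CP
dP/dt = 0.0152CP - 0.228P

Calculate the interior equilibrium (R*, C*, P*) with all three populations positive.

From dP/dt = 0: 0.0152C* = 0.228, so C* = 15.
From dR/dt = 0: 0.639(1 - R*/1080) = 0.0177·15, giving R* = 1080·(1 - 0.415) = 631.
From dC/dt = 0: 0.00874·631 - 0.132 = 0.0316P*, so P* = 5.39/0.0316 = 170.

R* ≈ 631, C* ≈ 15, P* ≈ 170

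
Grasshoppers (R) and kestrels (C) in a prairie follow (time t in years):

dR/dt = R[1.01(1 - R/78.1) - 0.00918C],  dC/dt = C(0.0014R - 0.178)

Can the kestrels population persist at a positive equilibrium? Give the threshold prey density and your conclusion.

Threshold R = 127; K < 127, so no, the predator goes extinct.

The predator equation gives dC/dt > 0 only when R > 0.178/0.0014 = 127.
Without the predator, R → K = 78.1. Since 78.1 < 127, the predator cannot invade.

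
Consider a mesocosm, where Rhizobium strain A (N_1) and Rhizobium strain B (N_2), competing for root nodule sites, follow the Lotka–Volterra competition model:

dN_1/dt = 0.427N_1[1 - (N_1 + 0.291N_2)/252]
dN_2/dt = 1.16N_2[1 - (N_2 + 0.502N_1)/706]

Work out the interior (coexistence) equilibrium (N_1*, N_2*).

Setting both brackets to zero gives the nullclines N_1 + 0.291N_2 = 252 and 0.502N_1 + N_2 = 706.
Substituting N_2 = 706 - 0.502N_1 into the first: N_1(1 - 0.291·0.502) = 252 - 0.291·706.
So N_1* = 46.6/0.854 = 54.5, and then N_2* = 706 - 0.502·54.5 = 679.

N_1* ≈ 54.5, N_2* ≈ 679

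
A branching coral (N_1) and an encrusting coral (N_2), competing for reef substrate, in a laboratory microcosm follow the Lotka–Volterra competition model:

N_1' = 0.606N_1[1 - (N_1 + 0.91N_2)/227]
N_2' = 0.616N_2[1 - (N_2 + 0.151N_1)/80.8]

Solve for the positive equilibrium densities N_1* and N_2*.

N_1* ≈ 178, N_2* ≈ 53.9

Setting both brackets to zero gives the nullclines N_1 + 0.91N_2 = 227 and 0.151N_1 + N_2 = 80.8.
Substituting N_2 = 80.8 - 0.151N_1 into the first: N_1(1 - 0.91·0.151) = 227 - 0.91·80.8.
So N_1* = 153/0.863 = 178, and then N_2* = 80.8 - 0.151·178 = 53.9.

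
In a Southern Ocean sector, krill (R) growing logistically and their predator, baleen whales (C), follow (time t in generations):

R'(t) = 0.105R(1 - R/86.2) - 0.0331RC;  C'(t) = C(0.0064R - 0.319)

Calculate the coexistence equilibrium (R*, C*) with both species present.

R* ≈ 49.8, C* ≈ 1.34

From dC/dt = 0 with C > 0: 0.0064R* = 0.319, so R* = 49.8.
Substitute into dR/dt = 0: 0.105(1 - 49.8/86.2) = 0.0331C*.
The bracket is 0.422, giving C* = 0.0443/0.0331 = 1.34.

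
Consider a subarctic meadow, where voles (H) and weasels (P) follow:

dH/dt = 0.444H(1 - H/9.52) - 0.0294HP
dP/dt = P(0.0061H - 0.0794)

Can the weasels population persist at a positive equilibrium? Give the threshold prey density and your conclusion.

Threshold H = 13; K < 13, so no, the predator goes extinct.

The predator equation gives dP/dt > 0 only when H > 0.0794/0.0061 = 13.
Without the predator, H → K = 9.52. Since 9.52 < 13, the predator cannot invade.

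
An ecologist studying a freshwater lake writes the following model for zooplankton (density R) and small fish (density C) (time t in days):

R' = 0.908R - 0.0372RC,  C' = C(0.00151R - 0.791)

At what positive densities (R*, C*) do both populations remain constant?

R* ≈ 524, C* ≈ 24.4

Set dC/dt = 0 with C > 0: 0.00151R - 0.791 = 0, so R* = 0.791/0.00151 = 524.
Set dR/dt = 0 with R > 0: 0.908 - 0.0372C = 0, so C* = 0.908/0.0372 = 24.4.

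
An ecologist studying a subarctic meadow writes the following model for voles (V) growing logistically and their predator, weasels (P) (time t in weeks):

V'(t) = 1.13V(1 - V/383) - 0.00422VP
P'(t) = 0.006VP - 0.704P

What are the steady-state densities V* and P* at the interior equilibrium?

From dP/dt = 0 with P > 0: 0.006V* = 0.704, so V* = 117.
Substitute into dV/dt = 0: 1.13(1 - 117/383) = 0.00422P*.
The bracket is 0.694, giving P* = 0.784/0.00422 = 186.

V* ≈ 117, P* ≈ 186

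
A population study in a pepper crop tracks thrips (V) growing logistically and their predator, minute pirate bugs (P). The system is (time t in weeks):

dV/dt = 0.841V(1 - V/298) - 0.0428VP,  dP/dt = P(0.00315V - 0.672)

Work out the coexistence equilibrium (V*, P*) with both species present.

From dP/dt = 0 with P > 0: 0.00315V* = 0.672, so V* = 213.
Substitute into dV/dt = 0: 0.841(1 - 213/298) = 0.0428P*.
The bracket is 0.284, giving P* = 0.239/0.0428 = 5.58.

V* ≈ 213, P* ≈ 5.58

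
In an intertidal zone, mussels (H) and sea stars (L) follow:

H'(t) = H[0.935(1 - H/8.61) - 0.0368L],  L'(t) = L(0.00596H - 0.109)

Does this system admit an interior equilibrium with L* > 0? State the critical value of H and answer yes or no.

The predator equation gives dL/dt > 0 only when H > 0.109/0.00596 = 18.3.
Without the predator, H → K = 8.61. Since 8.61 < 18.3, the predator cannot invade.

Threshold H = 18.3; K < 18.3, so no, the predator goes extinct.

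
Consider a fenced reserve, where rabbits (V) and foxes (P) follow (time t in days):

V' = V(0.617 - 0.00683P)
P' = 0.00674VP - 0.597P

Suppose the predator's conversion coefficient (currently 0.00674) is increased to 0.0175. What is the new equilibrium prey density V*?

V* ≈ 34.1

At the interior fixed point, setting dP/dt = 0 with P > 0 fixes V* = (predator death rate)/(VP coefficient) — independent of the other coefficients.
With the change, V* = 0.597/0.0175 = 34.1; it falls from 88.6.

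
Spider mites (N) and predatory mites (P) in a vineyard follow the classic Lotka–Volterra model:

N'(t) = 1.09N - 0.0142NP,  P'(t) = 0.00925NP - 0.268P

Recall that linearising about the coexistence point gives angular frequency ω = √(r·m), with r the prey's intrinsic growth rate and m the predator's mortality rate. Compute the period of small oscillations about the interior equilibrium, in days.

Here r = 1.09 and m = 0.268, so r·m = 0.292.
ω = √0.292 = 0.54 per day, hence T = 2π/ω ≈ 11.6 days.

T ≈ 11.6 days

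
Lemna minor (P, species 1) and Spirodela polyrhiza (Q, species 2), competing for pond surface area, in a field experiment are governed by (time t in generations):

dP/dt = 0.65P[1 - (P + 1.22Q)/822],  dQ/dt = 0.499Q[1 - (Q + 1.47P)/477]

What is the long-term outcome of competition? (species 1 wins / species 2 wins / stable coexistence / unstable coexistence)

Compare the nullcline intercepts: K1/α12 = 822/1.22 = 674 > K2 = 477; K2/α21 = 477/1.47 = 324 < K1 = 822.
Since the inequalities point opposite ways, species 1 can invade but species 2 cannot.

species 1 excludes species 2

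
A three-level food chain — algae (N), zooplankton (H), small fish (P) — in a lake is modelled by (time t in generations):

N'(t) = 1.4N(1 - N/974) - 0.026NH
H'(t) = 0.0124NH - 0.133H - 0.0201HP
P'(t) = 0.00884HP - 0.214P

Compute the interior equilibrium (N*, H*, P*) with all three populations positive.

N* ≈ 536, H* ≈ 24.2, P* ≈ 324

From dP/dt = 0: 0.00884H* = 0.214, so H* = 24.2.
From dN/dt = 0: 1.4(1 - N*/974) = 0.026·24.2, giving N* = 974·(1 - 0.45) = 536.
From dH/dt = 0: 0.0124·536 - 0.133 = 0.0201P*, so P* = 6.51/0.0201 = 324.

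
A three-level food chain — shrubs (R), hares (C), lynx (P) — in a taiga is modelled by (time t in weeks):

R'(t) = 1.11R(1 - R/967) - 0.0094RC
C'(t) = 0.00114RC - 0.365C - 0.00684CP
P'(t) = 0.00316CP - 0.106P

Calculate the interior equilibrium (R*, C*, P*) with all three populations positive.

R* ≈ 692, C* ≈ 33.5, P* ≈ 62

From dP/dt = 0: 0.00316C* = 0.106, so C* = 33.5.
From dR/dt = 0: 1.11(1 - R*/967) = 0.0094·33.5, giving R* = 967·(1 - 0.284) = 692.
From dC/dt = 0: 0.00114·692 - 0.365 = 0.00684P*, so P* = 0.424/0.00684 = 62.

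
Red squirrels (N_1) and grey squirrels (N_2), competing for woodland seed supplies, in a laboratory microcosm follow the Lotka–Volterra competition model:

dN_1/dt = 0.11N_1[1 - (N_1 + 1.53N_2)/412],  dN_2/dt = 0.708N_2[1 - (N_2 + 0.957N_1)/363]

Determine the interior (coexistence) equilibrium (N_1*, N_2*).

Setting both brackets to zero gives the nullclines N_1 + 1.53N_2 = 412 and 0.957N_1 + N_2 = 363.
Substituting N_2 = 363 - 0.957N_1 into the first: N_1(1 - 1.53·0.957) = 412 - 1.53·363.
So N_1* = -143/-0.464 = 309, and then N_2* = 363 - 0.957·309 = 67.4.

N_1* ≈ 309, N_2* ≈ 67.4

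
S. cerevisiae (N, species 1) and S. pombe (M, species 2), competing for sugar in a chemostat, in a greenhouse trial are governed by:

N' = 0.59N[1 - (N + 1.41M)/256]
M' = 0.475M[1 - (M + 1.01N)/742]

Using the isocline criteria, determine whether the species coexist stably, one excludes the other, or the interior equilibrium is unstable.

species 2 excludes species 1

Compare the nullcline intercepts: K1/α12 = 256/1.41 = 182 < K2 = 742; K2/α21 = 742/1.01 = 735 > K1 = 256.
Since the inequalities point opposite ways, species 2 can invade but species 1 cannot.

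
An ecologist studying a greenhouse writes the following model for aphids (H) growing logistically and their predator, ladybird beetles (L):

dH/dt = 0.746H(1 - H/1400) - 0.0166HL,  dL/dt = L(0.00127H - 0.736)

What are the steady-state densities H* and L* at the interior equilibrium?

From dL/dt = 0 with L > 0: 0.00127H* = 0.736, so H* = 580.
Substitute into dH/dt = 0: 0.746(1 - 580/1400) = 0.0166L*.
The bracket is 0.586, giving L* = 0.437/0.0166 = 26.3.

H* ≈ 580, L* ≈ 26.3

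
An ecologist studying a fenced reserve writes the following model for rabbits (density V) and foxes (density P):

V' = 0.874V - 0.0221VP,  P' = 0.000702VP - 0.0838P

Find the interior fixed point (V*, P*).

Set dP/dt = 0 with P > 0: 0.000702V - 0.0838 = 0, so V* = 0.0838/0.000702 = 119.
Set dV/dt = 0 with V > 0: 0.874 - 0.0221P = 0, so P* = 0.874/0.0221 = 39.5.

V* ≈ 119, P* ≈ 39.5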